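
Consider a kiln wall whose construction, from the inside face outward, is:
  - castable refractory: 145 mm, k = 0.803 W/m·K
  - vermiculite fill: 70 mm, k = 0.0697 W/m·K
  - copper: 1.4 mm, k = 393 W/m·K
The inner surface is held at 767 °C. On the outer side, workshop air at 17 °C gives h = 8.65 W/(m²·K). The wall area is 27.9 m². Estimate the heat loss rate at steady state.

Q ≈ 16100 W

Using the resistance-network approach (series):
R_castable refractory = L/(kA) = 0.145/(0.803×27.9) = 0.006472 K/W
R_vermiculite fill = L/(kA) = 0.07/(0.0697×27.9) = 0.036 K/W
R_copper = L/(kA) = 0.0014/(393×27.9) = 1.277×10^-7 K/W
R_outer film = 1/(h_o·A) = 1/(8.65×27.9) = 0.004144 K/W
R_total = 0.04661 K/W
Q = ΔT / R_total = 750 / 0.04661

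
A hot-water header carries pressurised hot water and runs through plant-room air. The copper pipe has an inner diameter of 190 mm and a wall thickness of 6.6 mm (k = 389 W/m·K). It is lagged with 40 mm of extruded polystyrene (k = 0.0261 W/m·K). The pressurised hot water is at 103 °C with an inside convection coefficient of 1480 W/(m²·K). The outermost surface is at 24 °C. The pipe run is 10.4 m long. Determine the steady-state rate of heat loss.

Q ≈ 406 W

For a radial system each layer contributes R = ln(r_out/r_in)/(2πkL); films add R = 1/(hA).
R_inner film = 1/(h_i·2πr₁L) = 1/(1480×2π×0.095×10.4) = 1.088×10^-4 K/W
R_copper pipe wall = ln(101.6/95)/(2π×389×10.4) = 2.642×10^-6 K/W
R_extruded polystyrene = ln(141.6/101.6)/(2π×0.0261×10.4) = 0.1946 K/W
R_total = 0.1948 K/W
Q = ΔT/R_total = 79/0.1948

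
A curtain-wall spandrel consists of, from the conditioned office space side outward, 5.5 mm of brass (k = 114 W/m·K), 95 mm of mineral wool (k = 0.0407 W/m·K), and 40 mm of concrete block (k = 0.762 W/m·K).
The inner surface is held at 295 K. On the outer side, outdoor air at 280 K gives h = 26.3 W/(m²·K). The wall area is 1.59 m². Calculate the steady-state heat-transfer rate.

Q ≈ 9.84 W

Model the wall as resistances in series:
R_brass = L/(kA) = 0.0055/(114×1.59) = 3.034×10^-5 K/W
R_mineral wool = L/(kA) = 0.095/(0.0407×1.59) = 1.468 K/W
R_concrete block = L/(kA) = 0.04/(0.762×1.59) = 0.03301 K/W
R_outer film = 1/(h_o·A) = 1/(26.3×1.59) = 0.02391 K/W
R_total = 1.525 K/W
Q = ΔT / R_total = 15 / 1.525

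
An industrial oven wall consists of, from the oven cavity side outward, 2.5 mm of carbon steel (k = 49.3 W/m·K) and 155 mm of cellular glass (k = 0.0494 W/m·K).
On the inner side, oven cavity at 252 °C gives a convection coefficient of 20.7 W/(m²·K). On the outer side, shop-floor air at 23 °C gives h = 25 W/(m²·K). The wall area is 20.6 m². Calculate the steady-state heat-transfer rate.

Q ≈ 1460 W

Thermal resistances in series:
R_inner film = 1/(h_i·A) = 1/(20.7×20.6) = 0.002345 K/W
R_carbon steel = L/(kA) = 0.0025/(49.3×20.6) = 2.462×10^-6 K/W
R_cellular glass = L/(kA) = 0.155/(0.0494×20.6) = 0.1523 K/W
R_outer film = 1/(h_o·A) = 1/(25×20.6) = 0.001942 K/W
R_total = 0.1566 K/W
Q = ΔT / R_total = 229 / 0.1566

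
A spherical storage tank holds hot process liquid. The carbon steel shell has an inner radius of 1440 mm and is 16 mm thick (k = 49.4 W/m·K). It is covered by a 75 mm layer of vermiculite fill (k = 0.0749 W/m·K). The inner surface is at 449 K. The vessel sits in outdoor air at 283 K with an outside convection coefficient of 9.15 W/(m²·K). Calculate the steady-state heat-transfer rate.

Q ≈ 4210 W

Radial (spherical) resistances in series:
R_carbon steel shell = (1/1.44 − 1/1.456)/(4π×49.4) = 1.229×10^-5 K/W
R_vermiculite fill = (1/1.456 − 1/1.531)/(4π×0.0749) = 0.03575 K/W
R_outer film = 1/(h·4πr_o²) = 1/(9.15×4π×1.531²) = 0.00371 K/W
R_total = 0.03947 K/W
Q = ΔT/R_total = 166/0.03947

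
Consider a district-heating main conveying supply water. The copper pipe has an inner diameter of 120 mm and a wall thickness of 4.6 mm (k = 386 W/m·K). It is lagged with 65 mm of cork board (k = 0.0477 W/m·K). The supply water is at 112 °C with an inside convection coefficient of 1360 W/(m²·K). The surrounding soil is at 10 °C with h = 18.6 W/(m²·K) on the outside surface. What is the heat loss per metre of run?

q′ ≈ 42.7 W/m

Radial resistances (cylindrical: R_cond = ln(r_o/r_i)/(2πkL), R_conv = 1/(h·2πrL)):
R_inner film = 1/(h_i·2πr₁L) = 1/(1360×2π×0.06×1) = 0.00195 K/W
R_copper pipe wall = ln(64.6/60)/(2π×386×1) = 3.046×10^-5 K/W
R_cork board = ln(129.6/64.6)/(2π×0.0477×1) = 2.323 K/W
R_outer film = 1/(h_o·2πr_oL) = 1/(18.6×2π×0.1296×1) = 0.06602 K/W
R_total = 2.391 K/W
Q = ΔT/R_total = 102/2.391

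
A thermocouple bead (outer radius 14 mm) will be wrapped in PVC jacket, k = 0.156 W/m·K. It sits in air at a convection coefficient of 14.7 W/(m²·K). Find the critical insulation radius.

r_cr ≈ 21.2 mm

For a sphere r_cr = 2k/h = 2×0.156/14.7
r_cr = 21.2 mm; since the bare radius (14 mm) is below r_cr, adding a thin layer of insulation will *increase* heat loss.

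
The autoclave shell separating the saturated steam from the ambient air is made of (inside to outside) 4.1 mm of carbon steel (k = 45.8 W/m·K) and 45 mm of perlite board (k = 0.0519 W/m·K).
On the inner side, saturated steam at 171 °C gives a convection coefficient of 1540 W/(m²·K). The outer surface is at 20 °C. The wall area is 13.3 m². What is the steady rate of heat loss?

Treating each layer as a thermal resistance in series:
R_inner film = 1/(h_i·A) = 1/(1540×13.3) = 4.882×10^-5 K/W
R_carbon steel = L/(kA) = 0.0041/(45.8×13.3) = 6.731×10^-6 K/W
R_perlite board = L/(kA) = 0.045/(0.0519×13.3) = 0.06519 K/W
R_total = 0.06525 K/W
Q = ΔT / R_total = 151 / 0.06525

Q ≈ 2310 W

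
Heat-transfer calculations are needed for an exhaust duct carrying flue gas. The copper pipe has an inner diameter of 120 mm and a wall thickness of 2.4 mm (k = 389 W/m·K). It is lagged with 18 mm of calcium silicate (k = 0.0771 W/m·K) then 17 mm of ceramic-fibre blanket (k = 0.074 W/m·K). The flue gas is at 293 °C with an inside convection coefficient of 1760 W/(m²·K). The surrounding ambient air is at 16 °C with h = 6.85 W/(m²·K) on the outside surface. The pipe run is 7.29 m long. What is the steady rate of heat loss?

Treating each annulus and film as a series resistance:
R_inner film = 1/(h_i·2πr₁L) = 1/(1760×2π×0.06×7.29) = 2.067×10^-4 K/W
R_copper pipe wall = ln(62.4/60)/(2π×389×7.29) = 2.201×10^-6 K/W
R_calcium silicate = ln(80.4/62.4)/(2π×0.0771×7.29) = 0.07177 K/W
R_ceramic-fibre blanket = ln(97.4/80.4)/(2π×0.074×7.29) = 0.05659 K/W
R_outer film = 1/(h_o·2πr_oL) = 1/(6.85×2π×0.0974×7.29) = 0.03272 K/W
R_total = 0.1613 K/W
Q = ΔT/R_total = 277/0.1613

Q ≈ 1720 W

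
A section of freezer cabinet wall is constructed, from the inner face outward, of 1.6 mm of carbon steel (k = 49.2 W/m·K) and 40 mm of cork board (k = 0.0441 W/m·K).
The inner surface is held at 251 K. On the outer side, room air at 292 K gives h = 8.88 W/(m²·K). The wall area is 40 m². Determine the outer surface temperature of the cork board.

Thermal resistances in series:
R_carbon steel = L/(kA) = 0.0016/(49.2×40) = 8.13×10^-7 K/W
R_cork board = L/(kA) = 0.04/(0.0441×40) = 0.02268 K/W
R_outer film = 1/(h_o·A) = 1/(8.88×40) = 0.002815 K/W
R_total = 0.02549 K/W;  Q = ΔT/R_total = 41/0.02549 = 1608 W
T_interface = T_inner + Q·ΣR(inner→interface) = 251 + 1610×0.02268

T ≈ 287 K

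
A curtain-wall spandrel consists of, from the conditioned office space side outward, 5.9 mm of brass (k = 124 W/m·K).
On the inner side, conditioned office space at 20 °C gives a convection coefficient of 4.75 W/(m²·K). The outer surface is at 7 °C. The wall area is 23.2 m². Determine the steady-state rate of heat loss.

Q ≈ 1430 W

Using the resistance-network approach (series):
R_inner film = 1/(h_i·A) = 1/(4.75×23.2) = 0.009074 K/W
R_brass = L/(kA) = 0.0059/(124×23.2) = 2.051×10^-6 K/W
R_total = 0.009076 K/W
Q = ΔT / R_total = 13 / 0.009076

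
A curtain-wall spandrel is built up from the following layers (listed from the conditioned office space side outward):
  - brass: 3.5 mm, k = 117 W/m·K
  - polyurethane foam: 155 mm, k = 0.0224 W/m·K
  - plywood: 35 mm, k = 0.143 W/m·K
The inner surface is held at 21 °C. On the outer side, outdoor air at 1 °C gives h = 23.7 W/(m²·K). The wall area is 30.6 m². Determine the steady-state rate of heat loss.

Using the resistance-network approach (series):
R_brass = L/(kA) = 0.0035/(117×30.6) = 9.776×10^-7 K/W
R_polyurethane foam = L/(kA) = 0.155/(0.0224×30.6) = 0.2261 K/W
R_plywood = L/(kA) = 0.035/(0.143×30.6) = 0.007999 K/W
R_outer film = 1/(h_o·A) = 1/(23.7×30.6) = 0.001379 K/W
R_total = 0.2355 K/W
Q = ΔT / R_total = 20 / 0.2355

Q ≈ 84.9 W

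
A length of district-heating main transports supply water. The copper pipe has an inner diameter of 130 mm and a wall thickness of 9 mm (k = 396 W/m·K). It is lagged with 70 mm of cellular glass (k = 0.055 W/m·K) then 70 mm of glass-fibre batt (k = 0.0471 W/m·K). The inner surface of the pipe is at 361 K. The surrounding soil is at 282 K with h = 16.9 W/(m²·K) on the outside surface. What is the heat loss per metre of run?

q′ ≈ 23.9 W/m

Treating each annulus and film as a series resistance:
R_copper pipe wall = ln(74/65)/(2π×396×1) = 5.212×10^-5 K/W
R_cellular glass = ln(144/74)/(2π×0.055×1) = 1.926 K/W
R_glass-fibre batt = ln(214/144)/(2π×0.0471×1) = 1.339 K/W
R_outer film = 1/(h_o·2πr_oL) = 1/(16.9×2π×0.214×1) = 0.04401 K/W
R_total = 3.309 K/W
Q = ΔT/R_total = 79/3.309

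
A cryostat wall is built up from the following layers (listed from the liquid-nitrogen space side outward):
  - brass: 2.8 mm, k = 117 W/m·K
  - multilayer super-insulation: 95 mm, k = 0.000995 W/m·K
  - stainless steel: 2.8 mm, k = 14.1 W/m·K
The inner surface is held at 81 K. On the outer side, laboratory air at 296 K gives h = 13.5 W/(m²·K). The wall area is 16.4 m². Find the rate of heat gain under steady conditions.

Q ≈ 36.9 W

Model the wall as resistances in series:
R_brass = L/(kA) = 0.0028/(117×16.4) = 1.459×10^-6 K/W
R_multilayer super-insulation = L/(kA) = 0.095/(0.000995×16.4) = 5.822 K/W
R_stainless steel = L/(kA) = 0.0028/(14.1×16.4) = 1.211×10^-5 K/W
R_outer film = 1/(h_o·A) = 1/(13.5×16.4) = 0.004517 K/W
R_total = 5.826 K/W
Q = ΔT / R_total = 215 / 5.826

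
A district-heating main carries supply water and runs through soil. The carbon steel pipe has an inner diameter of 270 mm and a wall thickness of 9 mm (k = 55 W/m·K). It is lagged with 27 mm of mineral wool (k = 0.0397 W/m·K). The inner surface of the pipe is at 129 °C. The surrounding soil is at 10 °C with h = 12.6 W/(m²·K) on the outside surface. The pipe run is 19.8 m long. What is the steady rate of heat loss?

Q ≈ 3090 W

Per-layer cylindrical resistances, series-summed:
R_carbon steel pipe wall = ln(144/135)/(2π×55×19.8) = 9.432×10^-6 K/W
R_mineral wool = ln(171/144)/(2π×0.0397×19.8) = 0.03479 K/W
R_outer film = 1/(h_o·2πr_oL) = 1/(12.6×2π×0.171×19.8) = 0.003731 K/W
R_total = 0.03853 K/W
Q = ΔT/R_total = 119/0.03853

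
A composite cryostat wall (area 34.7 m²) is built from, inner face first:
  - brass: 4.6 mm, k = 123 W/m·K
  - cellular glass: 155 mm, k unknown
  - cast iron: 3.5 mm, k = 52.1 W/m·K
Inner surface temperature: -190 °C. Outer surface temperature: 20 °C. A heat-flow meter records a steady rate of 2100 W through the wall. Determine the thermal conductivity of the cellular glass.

k ≈ 0.0447 W/(m·K)

Treating each layer as a thermal resistance in series:
R_brass = L/(kA) = 0.0046/(123×34.7) = 1.078×10^-6 K/W
R_cast iron = L/(kA) = 0.0035/(52.1×34.7) = 1.936×10^-6 K/W
Sum of known resistances R_other = 3.014×10^-6 K/W
Total R = ΔT/Q = 210/2100 = 0.1 K/W
R_cellular glass = R_total − R_other = 0.1 K/W
k = L/(R·A) = 0.155/(0.1×34.7)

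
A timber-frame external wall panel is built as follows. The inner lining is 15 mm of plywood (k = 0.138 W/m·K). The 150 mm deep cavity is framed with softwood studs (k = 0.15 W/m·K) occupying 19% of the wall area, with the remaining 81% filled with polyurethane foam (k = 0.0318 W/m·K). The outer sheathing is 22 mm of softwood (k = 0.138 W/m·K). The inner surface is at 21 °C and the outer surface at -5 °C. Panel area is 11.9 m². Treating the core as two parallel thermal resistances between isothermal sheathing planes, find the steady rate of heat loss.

Sheathing layers in series; stud and cavity paths in parallel between them.
R_inner = 0.015/(0.138×11.9) = 0.009134 K/W
R_stud  = 0.15/(0.15×0.19×11.9) = 0.4423 K/W
R_cav   = 0.15/(0.0318×0.81×11.9) = 0.4894 K/W
1/R_core = 1/R_stud + 1/R_cav → R_core = 0.2323 K/W
R_outer = 0.022/(0.138×11.9) = 0.0134 K/W
R_total = 0.2548 K/W
Q = ΔT/R_total = 26/0.2548

Q ≈ 102 W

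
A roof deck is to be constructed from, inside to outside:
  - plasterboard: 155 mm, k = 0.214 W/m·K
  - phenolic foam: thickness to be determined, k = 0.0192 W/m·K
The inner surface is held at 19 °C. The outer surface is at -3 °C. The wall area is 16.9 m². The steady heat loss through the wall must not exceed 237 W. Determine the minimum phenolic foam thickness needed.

Model the wall as resistances in series:
R_plasterboard = L/(kA) = 0.155/(0.214×16.9) = 0.04286 K/W
Sum of the known resistances R_other = 0.04286 K/W
Required total resistance R_tot = ΔT/Q_allow = 22/237 = 0.09283 K/W
R_phenolic foam = R_tot − R_other = 0.04997 K/W
L = R·k·A = 0.04997×0.0192×16.9

L ≈ 16.2 mm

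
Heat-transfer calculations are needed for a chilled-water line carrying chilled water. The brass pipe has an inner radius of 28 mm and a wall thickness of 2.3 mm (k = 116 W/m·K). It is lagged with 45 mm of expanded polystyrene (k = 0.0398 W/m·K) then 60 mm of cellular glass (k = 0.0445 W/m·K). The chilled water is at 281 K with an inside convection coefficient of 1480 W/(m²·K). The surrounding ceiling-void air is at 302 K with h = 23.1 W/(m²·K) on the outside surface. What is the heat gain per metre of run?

q′ ≈ 3.63 W/m

Cylindrical conduction, so R = ln(r₂/r₁)/(2πkL) per layer, in series:
R_inner film = 1/(h_i·2πr₁L) = 1/(1480×2π×0.028×1) = 0.003841 K/W
R_brass pipe wall = ln(30.3/28)/(2π×116×1) = 1.083×10^-4 K/W
R_expanded polystyrene = ln(75.3/30.3)/(2π×0.0398×1) = 3.64 K/W
R_cellular glass = ln(135.3/75.3)/(2π×0.0445×1) = 2.096 K/W
R_outer film = 1/(h_o·2πr_oL) = 1/(23.1×2π×0.1353×1) = 0.05092 K/W
R_total = 5.791 K/W
Q = ΔT/R_total = 21/5.791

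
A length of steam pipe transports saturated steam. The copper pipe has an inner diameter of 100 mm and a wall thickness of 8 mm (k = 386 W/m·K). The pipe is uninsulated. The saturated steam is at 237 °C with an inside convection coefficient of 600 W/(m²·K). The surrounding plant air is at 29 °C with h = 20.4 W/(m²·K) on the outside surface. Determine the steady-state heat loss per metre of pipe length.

q′ ≈ 1490 W/m

Radial resistances (cylindrical: R_cond = ln(r_o/r_i)/(2πkL), R_conv = 1/(h·2πrL)):
R_inner film = 1/(h_i·2πr₁L) = 1/(600×2π×0.05×1) = 0.005305 K/W
R_copper pipe wall = ln(58/50)/(2π×386×1) = 6.12×10^-5 K/W
R_outer film = 1/(h_o·2πr_oL) = 1/(20.4×2π×0.058×1) = 0.1345 K/W
R_total = 0.1399 K/W
Q = ΔT/R_total = 208/0.1399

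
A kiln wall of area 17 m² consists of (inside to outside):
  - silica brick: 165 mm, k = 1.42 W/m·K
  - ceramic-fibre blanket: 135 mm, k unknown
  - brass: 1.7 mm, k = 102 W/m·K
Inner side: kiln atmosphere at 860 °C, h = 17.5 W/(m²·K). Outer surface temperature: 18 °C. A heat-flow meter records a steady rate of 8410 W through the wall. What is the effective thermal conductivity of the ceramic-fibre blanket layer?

k ≈ 0.0883 W/(m·K)

Thermal resistances in series:
R_inner film = 1/(h_i·A) = 1/(17.5×17) = 0.003361 K/W
R_silica brick = L/(kA) = 0.165/(1.42×17) = 0.006835 K/W
R_brass = L/(kA) = 0.0017/(102×17) = 9.804×10^-7 K/W
Sum of known resistances R_other = 0.0102 K/W
Total R = ΔT/Q = 842/8410 = 0.1001 K/W
R_ceramic-fibre blanket = R_total − R_other = 0.08992 K/W
k = L/(R·A) = 0.135/(0.08992×17)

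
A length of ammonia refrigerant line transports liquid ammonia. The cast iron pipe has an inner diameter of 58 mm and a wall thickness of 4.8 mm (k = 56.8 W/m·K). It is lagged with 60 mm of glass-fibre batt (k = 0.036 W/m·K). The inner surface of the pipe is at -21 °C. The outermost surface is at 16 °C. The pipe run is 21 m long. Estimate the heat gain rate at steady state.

Q ≈ 172 W

Treating each annulus and film as a series resistance:
R_cast iron pipe wall = ln(33.8/29)/(2π×56.8×21) = 2.044×10^-5 K/W
R_glass-fibre batt = ln(93.8/33.8)/(2π×0.036×21) = 0.2149 K/W
R_total = 0.2149 K/W
Q = ΔT/R_total = 37/0.2149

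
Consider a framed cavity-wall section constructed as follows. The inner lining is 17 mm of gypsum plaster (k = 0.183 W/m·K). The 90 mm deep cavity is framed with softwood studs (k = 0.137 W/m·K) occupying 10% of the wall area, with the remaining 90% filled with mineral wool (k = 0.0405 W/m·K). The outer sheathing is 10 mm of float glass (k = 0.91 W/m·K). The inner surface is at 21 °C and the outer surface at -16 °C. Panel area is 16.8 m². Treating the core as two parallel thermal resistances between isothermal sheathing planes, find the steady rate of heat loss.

Sheathing layers in series; stud and cavity paths in parallel between them.
R_inner = 0.017/(0.183×16.8) = 0.00553 K/W
R_stud  = 0.09/(0.137×0.1×16.8) = 0.391 K/W
R_cav   = 0.09/(0.0405×0.9×16.8) = 0.147 K/W
1/R_core = 1/R_stud + 1/R_cav → R_core = 0.1068 K/W
R_outer = 0.01/(0.91×16.8) = 6.541×10^-4 K/W
R_total = 0.113 K/W
Q = ΔT/R_total = 37/0.113

Q ≈ 327 W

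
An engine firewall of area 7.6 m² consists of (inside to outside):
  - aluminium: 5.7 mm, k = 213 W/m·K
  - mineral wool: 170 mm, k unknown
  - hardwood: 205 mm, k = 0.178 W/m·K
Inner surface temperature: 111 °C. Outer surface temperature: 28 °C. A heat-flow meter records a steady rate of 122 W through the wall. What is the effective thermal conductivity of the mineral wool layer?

k ≈ 0.0423 W/(m·K)

Treating each layer as a thermal resistance in series:
R_aluminium = L/(kA) = 0.0057/(213×7.6) = 3.521×10^-6 K/W
R_hardwood = L/(kA) = 0.205/(0.178×7.6) = 0.1515 K/W
Sum of known resistances R_other = 0.1515 K/W
Total R = ΔT/Q = 83/122 = 0.6803 K/W
R_mineral wool = R_total − R_other = 0.5288 K/W
k = L/(R·A) = 0.17/(0.5288×7.6)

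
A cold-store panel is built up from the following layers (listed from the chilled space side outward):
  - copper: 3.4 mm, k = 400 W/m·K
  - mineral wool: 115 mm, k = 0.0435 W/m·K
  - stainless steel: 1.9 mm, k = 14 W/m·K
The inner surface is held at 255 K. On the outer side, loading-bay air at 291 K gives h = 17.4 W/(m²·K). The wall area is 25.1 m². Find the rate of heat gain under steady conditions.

Q ≈ 335 W

Using the resistance-network approach (series):
R_copper = L/(kA) = 0.0034/(400×25.1) = 3.386×10^-7 K/W
R_mineral wool = L/(kA) = 0.115/(0.0435×25.1) = 0.1053 K/W
R_stainless steel = L/(kA) = 0.0019/(14×25.1) = 5.407×10^-6 K/W
R_outer film = 1/(h_o·A) = 1/(17.4×25.1) = 0.00229 K/W
R_total = 0.1076 K/W
Q = ΔT / R_total = 36 / 0.1076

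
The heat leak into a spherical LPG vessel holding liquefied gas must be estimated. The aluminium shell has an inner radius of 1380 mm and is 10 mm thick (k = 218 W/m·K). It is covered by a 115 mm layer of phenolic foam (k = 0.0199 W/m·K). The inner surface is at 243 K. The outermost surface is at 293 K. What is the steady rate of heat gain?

For a spherical shell R = (1/r₁ − 1/r₂)/(4πk); film R = 1/(h·4πr²). In series:
R_aluminium shell = (1/1.38 − 1/1.39)/(4π×218) = 1.903×10^-6 K/W
R_phenolic foam = (1/1.39 − 1/1.505)/(4π×0.0199) = 0.2198 K/W
R_total = 0.2198 K/W
Q = ΔT/R_total = 50/0.2198

Q ≈ 227 W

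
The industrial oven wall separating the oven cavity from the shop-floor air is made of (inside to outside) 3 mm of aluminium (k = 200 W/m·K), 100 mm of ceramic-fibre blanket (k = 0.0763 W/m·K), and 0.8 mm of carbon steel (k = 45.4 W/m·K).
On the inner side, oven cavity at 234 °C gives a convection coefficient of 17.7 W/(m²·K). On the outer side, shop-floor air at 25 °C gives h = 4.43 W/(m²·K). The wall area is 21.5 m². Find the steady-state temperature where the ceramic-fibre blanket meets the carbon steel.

T ≈ 54.6 °C

Series thermal resistances:
R_inner film = 1/(h_i·A) = 1/(17.7×21.5) = 0.002628 K/W
R_aluminium = L/(kA) = 0.003/(200×21.5) = 6.977×10^-7 K/W
R_ceramic-fibre blanket = L/(kA) = 0.1/(0.0763×21.5) = 0.06096 K/W
R_carbon steel = L/(kA) = 0.0008/(45.4×21.5) = 8.196×10^-7 K/W
R_outer film = 1/(h_o·A) = 1/(4.43×21.5) = 0.0105 K/W
R_total = 0.07409 K/W;  Q = ΔT/R_total = 209/0.07409 = 2821 W
T_interface = T_inner − Q·ΣR(inner→interface) = 234 − 2820×0.06359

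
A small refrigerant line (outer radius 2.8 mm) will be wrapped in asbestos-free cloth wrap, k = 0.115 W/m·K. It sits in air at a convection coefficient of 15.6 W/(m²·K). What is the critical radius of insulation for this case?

For a cylinder r_cr = k/h = 0.115/15.6
r_cr = 7.37 mm; since the bare radius (2.8 mm) is below r_cr, adding a thin layer of insulation will *increase* heat loss.

r_cr ≈ 7.37 mm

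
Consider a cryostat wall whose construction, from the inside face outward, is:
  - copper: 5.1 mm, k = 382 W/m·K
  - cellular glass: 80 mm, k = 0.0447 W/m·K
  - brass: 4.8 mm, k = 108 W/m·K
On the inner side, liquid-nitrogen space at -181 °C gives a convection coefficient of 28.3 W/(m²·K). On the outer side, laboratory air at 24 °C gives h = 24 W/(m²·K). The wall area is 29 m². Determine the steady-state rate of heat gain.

Q ≈ 3180 W

Model the wall as resistances in series:
R_inner film = 1/(h_i·A) = 1/(28.3×29) = 0.001218 K/W
R_copper = L/(kA) = 0.0051/(382×29) = 4.604×10^-7 K/W
R_cellular glass = L/(kA) = 0.08/(0.0447×29) = 0.06171 K/W
R_brass = L/(kA) = 0.0048/(108×29) = 1.533×10^-6 K/W
R_outer film = 1/(h_o·A) = 1/(24×29) = 0.001437 K/W
R_total = 0.06437 K/W
Q = ΔT / R_total = 205 / 0.06437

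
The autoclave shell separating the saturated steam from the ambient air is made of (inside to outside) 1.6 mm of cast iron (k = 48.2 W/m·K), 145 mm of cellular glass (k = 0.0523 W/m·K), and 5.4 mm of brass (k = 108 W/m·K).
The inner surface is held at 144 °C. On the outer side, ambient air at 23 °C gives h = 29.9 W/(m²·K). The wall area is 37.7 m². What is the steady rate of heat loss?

Series thermal resistances:
R_cast iron = L/(kA) = 0.0016/(48.2×37.7) = 8.805×10^-7 K/W
R_cellular glass = L/(kA) = 0.145/(0.0523×37.7) = 0.07354 K/W
R_brass = L/(kA) = 0.0054/(108×37.7) = 1.326×10^-6 K/W
R_outer film = 1/(h_o·A) = 1/(29.9×37.7) = 8.871×10^-4 K/W
R_total = 0.07443 K/W
Q = ΔT / R_total = 121 / 0.07443

Q ≈ 1630 W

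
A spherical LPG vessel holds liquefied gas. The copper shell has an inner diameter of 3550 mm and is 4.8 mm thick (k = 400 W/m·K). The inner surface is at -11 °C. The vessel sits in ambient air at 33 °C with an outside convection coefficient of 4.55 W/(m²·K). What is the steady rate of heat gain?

Each spherical layer contributes R = (1/r_i − 1/r_o)/(4πk):
R_copper shell = (1/1.775 − 1/1.7798)/(4π×400) = 3.023×10^-7 K/W
R_outer film = 1/(h·4πr_o²) = 1/(4.55×4π×1.7798²) = 0.005521 K/W
R_total = 0.005522 K/W
Q = ΔT/R_total = 44/0.005522

Q ≈ 7970 W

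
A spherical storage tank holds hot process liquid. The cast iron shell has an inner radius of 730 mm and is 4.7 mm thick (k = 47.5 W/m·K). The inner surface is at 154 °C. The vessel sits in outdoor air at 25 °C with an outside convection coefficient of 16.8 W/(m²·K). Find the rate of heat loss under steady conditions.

Q ≈ 14700 W

Each spherical layer contributes R = (1/r_i − 1/r_o)/(4πk):
R_cast iron shell = (1/0.73 − 1/0.7347)/(4π×47.5) = 1.468×10^-5 K/W
R_outer film = 1/(h·4πr_o²) = 1/(16.8×4π×0.7347²) = 0.008775 K/W
R_total = 0.00879 K/W
Q = ΔT/R_total = 129/0.00879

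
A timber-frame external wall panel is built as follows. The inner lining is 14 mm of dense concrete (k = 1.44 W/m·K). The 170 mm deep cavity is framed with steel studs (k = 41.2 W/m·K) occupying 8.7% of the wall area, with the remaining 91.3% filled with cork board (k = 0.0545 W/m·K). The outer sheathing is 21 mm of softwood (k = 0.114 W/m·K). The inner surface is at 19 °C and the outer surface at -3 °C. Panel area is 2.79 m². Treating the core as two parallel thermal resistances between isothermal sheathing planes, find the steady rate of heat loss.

Sheathing layers in series; stud and cavity paths in parallel between them.
R_inner = 0.014/(1.44×2.79) = 0.003485 K/W
R_stud  = 0.17/(41.2×0.087×2.79) = 0.017 K/W
R_cav   = 0.17/(0.0545×0.913×2.79) = 1.225 K/W
1/R_core = 1/R_stud + 1/R_cav → R_core = 0.01677 K/W
R_outer = 0.021/(0.114×2.79) = 0.06603 K/W
R_total = 0.08628 K/W
Q = ΔT/R_total = 22/0.08628

Q ≈ 255 W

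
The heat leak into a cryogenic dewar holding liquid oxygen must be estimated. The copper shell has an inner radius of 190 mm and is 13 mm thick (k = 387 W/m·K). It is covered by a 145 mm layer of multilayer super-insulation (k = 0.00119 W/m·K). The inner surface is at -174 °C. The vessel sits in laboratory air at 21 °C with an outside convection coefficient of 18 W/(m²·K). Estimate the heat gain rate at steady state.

Each spherical layer contributes R = (1/r_i − 1/r_o)/(4πk):
R_copper shell = (1/0.19 − 1/0.203)/(4π×387) = 6.931×10^-5 K/W
R_multilayer super-insulation = (1/0.203 − 1/0.348)/(4π×0.00119) = 137.3 K/W
R_outer film = 1/(h·4πr_o²) = 1/(18×4π×0.348²) = 0.03651 K/W
R_total = 137.3 K/W
Q = ΔT/R_total = 195/137.3

Q ≈ 1.42 W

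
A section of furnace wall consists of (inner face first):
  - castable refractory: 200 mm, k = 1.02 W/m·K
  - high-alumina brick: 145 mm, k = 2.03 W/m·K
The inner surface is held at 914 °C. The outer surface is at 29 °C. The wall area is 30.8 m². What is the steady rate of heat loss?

Treating each layer as a thermal resistance in series:
R_castable refractory = L/(kA) = 0.2/(1.02×30.8) = 0.006366 K/W
R_high-alumina brick = L/(kA) = 0.145/(2.03×30.8) = 0.002319 K/W
R_total = 0.008685 K/W
Q = ΔT / R_total = 885 / 0.008685

Q ≈ 102000 W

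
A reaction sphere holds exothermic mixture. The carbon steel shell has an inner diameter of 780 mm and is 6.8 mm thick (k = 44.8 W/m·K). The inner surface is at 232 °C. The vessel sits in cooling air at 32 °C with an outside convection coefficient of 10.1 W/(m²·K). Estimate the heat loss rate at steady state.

Q ≈ 3990 W

For a spherical shell R = (1/r₁ − 1/r₂)/(4πk); film R = 1/(h·4πr²). In series:
R_carbon steel shell = (1/0.39 − 1/0.3968)/(4π×44.8) = 7.805×10^-5 K/W
R_outer film = 1/(h·4πr_o²) = 1/(10.1×4π×0.3968²) = 0.05004 K/W
R_total = 0.05012 K/W
Q = ΔT/R_total = 200/0.05012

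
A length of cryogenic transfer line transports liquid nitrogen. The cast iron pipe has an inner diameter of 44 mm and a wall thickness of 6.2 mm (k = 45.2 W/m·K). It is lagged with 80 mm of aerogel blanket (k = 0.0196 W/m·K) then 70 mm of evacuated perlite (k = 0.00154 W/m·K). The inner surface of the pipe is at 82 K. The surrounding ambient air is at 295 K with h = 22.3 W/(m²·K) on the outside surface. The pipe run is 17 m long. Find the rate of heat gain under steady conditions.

Per-layer cylindrical resistances, series-summed:
R_cast iron pipe wall = ln(28.2/22)/(2π×45.2×17) = 5.142×10^-5 K/W
R_aerogel blanket = ln(108.2/28.2)/(2π×0.0196×17) = 0.6423 K/W
R_evacuated perlite = ln(178.2/108.2)/(2π×0.00154×17) = 3.033 K/W
R_outer film = 1/(h_o·2πr_oL) = 1/(22.3×2π×0.1782×17) = 0.002356 K/W
R_total = 3.678 K/W
Q = ΔT/R_total = 213/3.678

Q ≈ 57.9 W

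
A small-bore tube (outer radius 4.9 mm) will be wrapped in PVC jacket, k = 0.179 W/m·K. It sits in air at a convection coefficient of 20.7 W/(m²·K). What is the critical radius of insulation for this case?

r_cr ≈ 8.65 mm

For a cylinder r_cr = k/h = 0.179/20.7
r_cr = 8.65 mm; since the bare radius (4.9 mm) is below r_cr, adding a thin layer of insulation will *increase* heat loss.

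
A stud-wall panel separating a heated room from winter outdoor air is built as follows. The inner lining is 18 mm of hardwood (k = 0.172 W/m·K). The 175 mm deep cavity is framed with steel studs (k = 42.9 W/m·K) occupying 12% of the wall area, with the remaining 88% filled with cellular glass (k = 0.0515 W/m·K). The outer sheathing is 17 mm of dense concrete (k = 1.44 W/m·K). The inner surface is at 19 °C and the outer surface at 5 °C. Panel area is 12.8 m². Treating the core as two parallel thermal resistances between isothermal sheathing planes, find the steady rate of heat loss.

Sheathing layers in series; stud and cavity paths in parallel between them.
R_inner = 0.018/(0.172×12.8) = 0.008176 K/W
R_stud  = 0.175/(42.9×0.12×12.8) = 0.002656 K/W
R_cav   = 0.175/(0.0515×0.88×12.8) = 0.3017 K/W
1/R_core = 1/R_stud + 1/R_cav → R_core = 0.002633 K/W
R_outer = 0.017/(1.44×12.8) = 9.223×10^-4 K/W
R_total = 0.01173 K/W
Q = ΔT/R_total = 14/0.01173

Q ≈ 1190 W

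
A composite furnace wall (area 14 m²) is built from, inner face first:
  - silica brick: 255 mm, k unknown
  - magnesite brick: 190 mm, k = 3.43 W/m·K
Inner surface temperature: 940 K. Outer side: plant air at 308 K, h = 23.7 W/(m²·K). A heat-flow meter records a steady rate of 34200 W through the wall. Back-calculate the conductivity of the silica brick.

k ≈ 1.58 W/(m·K)

Thermal resistances in series:
R_magnesite brick = L/(kA) = 0.19/(3.43×14) = 0.003957 K/W
R_outer film = 1/(h_o·A) = 1/(23.7×14) = 0.003014 K/W
Sum of known resistances R_other = 0.006971 K/W
Total R = ΔT/Q = 632/34200 = 0.01848 K/W
R_silica brick = R_total − R_other = 0.01151 K/W
k = L/(R·A) = 0.255/(0.01151×14)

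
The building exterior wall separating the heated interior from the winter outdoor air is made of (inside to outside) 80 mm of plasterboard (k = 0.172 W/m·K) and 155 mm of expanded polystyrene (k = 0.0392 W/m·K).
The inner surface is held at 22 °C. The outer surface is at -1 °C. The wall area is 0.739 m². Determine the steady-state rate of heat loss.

Q ≈ 3.85 W

Model the wall as resistances in series:
R_plasterboard = L/(kA) = 0.08/(0.172×0.739) = 0.6294 K/W
R_expanded polystyrene = L/(kA) = 0.155/(0.0392×0.739) = 5.351 K/W
R_total = 5.98 K/W
Q = ΔT / R_total = 23 / 5.98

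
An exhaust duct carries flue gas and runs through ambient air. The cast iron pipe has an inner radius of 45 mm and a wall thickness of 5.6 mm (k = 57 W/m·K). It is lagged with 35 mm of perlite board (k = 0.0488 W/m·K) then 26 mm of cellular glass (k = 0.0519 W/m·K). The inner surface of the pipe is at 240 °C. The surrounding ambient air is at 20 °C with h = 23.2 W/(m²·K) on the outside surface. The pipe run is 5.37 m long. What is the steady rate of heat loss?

Q ≈ 456 W

Cylindrical conduction, so R = ln(r₂/r₁)/(2πkL) per layer, in series:
R_cast iron pipe wall = ln(50.6/45)/(2π×57×5.37) = 6.099×10^-5 K/W
R_perlite board = ln(85.6/50.6)/(2π×0.0488×5.37) = 0.3193 K/W
R_cellular glass = ln(111.6/85.6)/(2π×0.0519×5.37) = 0.1515 K/W
R_outer film = 1/(h_o·2πr_oL) = 1/(23.2×2π×0.1116×5.37) = 0.01145 K/W
R_total = 0.4823 K/W
Q = ΔT/R_total = 220/0.4823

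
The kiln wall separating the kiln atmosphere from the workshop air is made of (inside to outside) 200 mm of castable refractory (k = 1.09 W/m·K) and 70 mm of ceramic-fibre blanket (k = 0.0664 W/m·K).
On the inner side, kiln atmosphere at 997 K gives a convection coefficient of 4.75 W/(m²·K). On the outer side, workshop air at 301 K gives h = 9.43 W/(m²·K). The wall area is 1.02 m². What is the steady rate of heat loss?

Q ≈ 457 W

Thermal resistances in series:
R_inner film = 1/(h_i·A) = 1/(4.75×1.02) = 0.2064 K/W
R_castable refractory = L/(kA) = 0.2/(1.09×1.02) = 0.1799 K/W
R_ceramic-fibre blanket = L/(kA) = 0.07/(0.0664×1.02) = 1.034 K/W
R_outer film = 1/(h_o·A) = 1/(9.43×1.02) = 0.104 K/W
R_total = 1.524 K/W
Q = ΔT / R_total = 696 / 1.524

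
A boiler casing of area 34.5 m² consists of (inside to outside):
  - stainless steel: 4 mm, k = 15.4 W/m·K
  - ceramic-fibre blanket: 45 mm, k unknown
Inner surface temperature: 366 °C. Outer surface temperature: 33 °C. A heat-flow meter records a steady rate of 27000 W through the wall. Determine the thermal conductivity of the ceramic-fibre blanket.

k ≈ 0.106 W/(m·K)

Thermal resistances in series:
R_stainless steel = L/(kA) = 0.004/(15.4×34.5) = 7.529×10^-6 K/W
Sum of known resistances R_other = 7.529×10^-6 K/W
Total R = ΔT/Q = 333/27000 = 0.01233 K/W
R_ceramic-fibre blanket = R_total − R_other = 0.01233 K/W
k = L/(R·A) = 0.045/(0.01233×34.5)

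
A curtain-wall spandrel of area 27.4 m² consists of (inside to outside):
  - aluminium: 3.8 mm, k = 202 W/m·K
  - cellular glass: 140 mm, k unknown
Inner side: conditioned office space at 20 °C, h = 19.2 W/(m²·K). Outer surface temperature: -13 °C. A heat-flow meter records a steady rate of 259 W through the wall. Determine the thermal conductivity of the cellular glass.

k ≈ 0.0407 W/(m·K)

Series thermal resistances:
R_inner film = 1/(h_i·A) = 1/(19.2×27.4) = 0.001901 K/W
R_aluminium = L/(kA) = 0.0038/(202×27.4) = 6.866×10^-7 K/W
Sum of known resistances R_other = 0.001902 K/W
Total R = ΔT/Q = 33/259 = 0.1274 K/W
R_cellular glass = R_total − R_other = 0.1255 K/W
k = L/(R·A) = 0.14/(0.1255×27.4)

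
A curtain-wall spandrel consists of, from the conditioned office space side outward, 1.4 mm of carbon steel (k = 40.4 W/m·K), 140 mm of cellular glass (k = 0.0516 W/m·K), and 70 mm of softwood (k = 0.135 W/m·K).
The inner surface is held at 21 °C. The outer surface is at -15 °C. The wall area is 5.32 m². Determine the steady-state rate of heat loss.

Treating each layer as a thermal resistance in series:
R_carbon steel = L/(kA) = 0.0014/(40.4×5.32) = 6.514×10^-6 K/W
R_cellular glass = L/(kA) = 0.14/(0.0516×5.32) = 0.51 K/W
R_softwood = L/(kA) = 0.07/(0.135×5.32) = 0.09747 K/W
R_total = 0.6075 K/W
Q = ΔT / R_total = 36 / 0.6075

Q ≈ 59.3 W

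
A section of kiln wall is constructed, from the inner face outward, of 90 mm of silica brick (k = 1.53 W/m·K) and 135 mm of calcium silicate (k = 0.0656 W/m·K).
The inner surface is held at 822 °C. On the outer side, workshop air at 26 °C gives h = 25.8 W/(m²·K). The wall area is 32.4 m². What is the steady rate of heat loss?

Thermal resistances in series:
R_silica brick = L/(kA) = 0.09/(1.53×32.4) = 0.001816 K/W
R_calcium silicate = L/(kA) = 0.135/(0.0656×32.4) = 0.06352 K/W
R_outer film = 1/(h_o·A) = 1/(25.8×32.4) = 0.001196 K/W
R_total = 0.06653 K/W
Q = ΔT / R_total = 796 / 0.06653

Q ≈ 12000 W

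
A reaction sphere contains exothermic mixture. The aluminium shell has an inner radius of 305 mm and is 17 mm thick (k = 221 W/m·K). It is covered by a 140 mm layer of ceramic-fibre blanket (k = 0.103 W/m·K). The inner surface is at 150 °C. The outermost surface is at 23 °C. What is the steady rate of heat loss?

Q ≈ 175 W

Spherical conduction: R = (1/r_in − 1/r_out)/(4πk) per layer; series-sum.
R_aluminium shell = (1/0.305 − 1/0.322)/(4π×221) = 6.233×10^-5 K/W
R_ceramic-fibre blanket = (1/0.322 − 1/0.462)/(4π×0.103) = 0.7271 K/W
R_total = 0.7271 K/W
Q = ΔT/R_total = 127/0.7271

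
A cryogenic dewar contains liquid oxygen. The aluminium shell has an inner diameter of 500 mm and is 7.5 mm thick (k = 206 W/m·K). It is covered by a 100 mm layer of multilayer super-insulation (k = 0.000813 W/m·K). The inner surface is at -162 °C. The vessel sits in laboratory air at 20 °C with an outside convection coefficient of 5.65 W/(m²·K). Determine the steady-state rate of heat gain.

Q ≈ 1.71 W

Each spherical layer contributes R = (1/r_i − 1/r_o)/(4πk):
R_aluminium shell = (1/0.25 − 1/0.2575)/(4π×206) = 4.501×10^-5 K/W
R_multilayer super-insulation = (1/0.2575 − 1/0.3575)/(4π×0.000813) = 106.3 K/W
R_outer film = 1/(h·4πr_o²) = 1/(5.65×4π×0.3575²) = 0.1102 K/W
R_total = 106.4 K/W
Q = ΔT/R_total = 182/106.4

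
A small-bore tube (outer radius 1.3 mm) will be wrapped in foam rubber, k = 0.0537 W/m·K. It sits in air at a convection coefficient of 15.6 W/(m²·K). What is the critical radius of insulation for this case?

r_cr ≈ 3.44 mm

For a cylinder r_cr = k/h = 0.0537/15.6
r_cr = 3.44 mm; since the bare radius (1.3 mm) is below r_cr, adding a thin layer of insulation will *increase* heat loss.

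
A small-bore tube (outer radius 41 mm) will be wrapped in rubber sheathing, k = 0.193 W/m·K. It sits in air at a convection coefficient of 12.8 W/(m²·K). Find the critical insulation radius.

r_cr ≈ 15.1 mm

For a cylinder r_cr = k/h = 0.193/12.8
r_cr = 15.1 mm; since the bare radius (41 mm) is above r_cr, any added insulation will reduce heat loss.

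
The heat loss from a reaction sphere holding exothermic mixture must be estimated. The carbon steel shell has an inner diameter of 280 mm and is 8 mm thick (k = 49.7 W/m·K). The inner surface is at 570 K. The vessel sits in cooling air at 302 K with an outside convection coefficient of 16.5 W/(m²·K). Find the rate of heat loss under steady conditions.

Q ≈ 1210 W

For a spherical shell R = (1/r₁ − 1/r₂)/(4πk); film R = 1/(h·4πr²). In series:
R_carbon steel shell = (1/0.14 − 1/0.148)/(4π×49.7) = 6.182×10^-4 K/W
R_outer film = 1/(h·4πr_o²) = 1/(16.5×4π×0.148²) = 0.2202 K/W
R_total = 0.2208 K/W
Q = ΔT/R_total = 268/0.2208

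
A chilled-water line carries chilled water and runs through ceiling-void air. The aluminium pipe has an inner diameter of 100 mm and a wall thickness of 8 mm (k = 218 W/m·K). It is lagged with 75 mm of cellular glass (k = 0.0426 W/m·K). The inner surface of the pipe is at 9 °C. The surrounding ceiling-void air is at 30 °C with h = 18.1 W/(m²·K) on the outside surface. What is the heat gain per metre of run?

q′ ≈ 6.63 W/m

Cylindrical conduction, so R = ln(r₂/r₁)/(2πkL) per layer, in series:
R_aluminium pipe wall = ln(58/50)/(2π×218×1) = 1.084×10^-4 K/W
R_cellular glass = ln(133/58)/(2π×0.0426×1) = 3.101 K/W
R_outer film = 1/(h_o·2πr_oL) = 1/(18.1×2π×0.133×1) = 0.06611 K/W
R_total = 3.167 K/W
Q = ΔT/R_total = 21/3.167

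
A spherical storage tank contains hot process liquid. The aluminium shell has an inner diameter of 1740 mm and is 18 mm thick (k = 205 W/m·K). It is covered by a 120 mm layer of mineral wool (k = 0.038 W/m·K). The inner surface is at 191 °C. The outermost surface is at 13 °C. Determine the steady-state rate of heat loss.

Radial (spherical) resistances in series:
R_aluminium shell = (1/0.87 − 1/0.888)/(4π×205) = 9.044×10^-6 K/W
R_mineral wool = (1/0.888 − 1/1.008)/(4π×0.038) = 0.2807 K/W
R_total = 0.2808 K/W
Q = ΔT/R_total = 178/0.2808

Q ≈ 634 W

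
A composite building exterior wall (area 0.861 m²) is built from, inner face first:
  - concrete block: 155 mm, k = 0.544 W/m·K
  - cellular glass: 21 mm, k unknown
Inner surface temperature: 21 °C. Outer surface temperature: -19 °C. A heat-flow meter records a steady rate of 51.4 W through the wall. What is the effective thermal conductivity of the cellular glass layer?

Using the resistance-network approach (series):
R_concrete block = L/(kA) = 0.155/(0.544×0.861) = 0.3309 K/W
Sum of known resistances R_other = 0.3309 K/W
Total R = ΔT/Q = 40/51.4 = 0.7782 K/W
R_cellular glass = R_total − R_other = 0.4473 K/W
k = L/(R·A) = 0.021/(0.4473×0.861)

k ≈ 0.0545 W/(m·K)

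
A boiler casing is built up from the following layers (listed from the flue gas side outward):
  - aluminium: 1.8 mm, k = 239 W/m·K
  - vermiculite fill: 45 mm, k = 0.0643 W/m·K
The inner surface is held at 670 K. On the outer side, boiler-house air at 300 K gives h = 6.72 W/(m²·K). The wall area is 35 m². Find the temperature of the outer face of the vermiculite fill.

Thermal resistances in series:
R_aluminium = L/(kA) = 0.0018/(239×35) = 2.152×10^-7 K/W
R_vermiculite fill = L/(kA) = 0.045/(0.0643×35) = 0.02 K/W
R_outer film = 1/(h_o·A) = 1/(6.72×35) = 0.004252 K/W
R_total = 0.02425 K/W;  Q = ΔT/R_total = 370/0.02425 = 15260 W
T_interface = T_inner − Q·ΣR(inner→interface) = 670 − 15300×0.02

T ≈ 365 K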